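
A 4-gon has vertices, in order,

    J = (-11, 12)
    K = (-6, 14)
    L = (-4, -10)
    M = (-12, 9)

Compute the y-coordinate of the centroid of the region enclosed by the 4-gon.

819/167

Apply the shoelace (surveyor's) formula. First the cross-terms c_i = x_i·y_{i+1} − x_{i+1}·y_i:
  -82, 116, -156, -45  ⇒  2A = -167, A = -83.5.
Then Σ (y_i + y_{i+1})·c_i = -2457, so ȳ = -2457 / (6·(-83.5)) = 819/167.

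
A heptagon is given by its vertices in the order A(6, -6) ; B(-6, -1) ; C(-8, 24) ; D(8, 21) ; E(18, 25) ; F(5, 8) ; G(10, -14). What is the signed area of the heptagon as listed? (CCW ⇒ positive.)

-419.5

Apply the shoelace formula: 2A = Σ (x_i·y_{i+1} − x_{i+1}·y_i), indices taken mod 7.
Σ = (-42) + (-152) + (-360) + (-178) + (19) + (-150) + (24) = -839
Signed area = Σ/2 = -419.5 (negative ⇒ clockwise traversal).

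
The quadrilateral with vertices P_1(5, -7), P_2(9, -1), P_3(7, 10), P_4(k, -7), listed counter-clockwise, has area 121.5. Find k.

Write out the shoelace sum; only the two edges meeting at P_4 involve k:
2·Area = [(7·(-7) − k·10) + (k·(-7) − 5·(-7))] + 155
       = -17·k + 141 = 243
⇒ k = -6.

-6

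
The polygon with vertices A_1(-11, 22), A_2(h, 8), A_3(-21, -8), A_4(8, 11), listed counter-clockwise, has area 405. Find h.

-20

The doubled signed area Σ (x_i y_{i+1} − x_{i+1} y_i) is linear in h.
With h=0 it equals 210; the coefficient of h is -30 (from the two edges through A_2).
So -30·h + 210 = 2·405 = 810 ⇒ h = -20.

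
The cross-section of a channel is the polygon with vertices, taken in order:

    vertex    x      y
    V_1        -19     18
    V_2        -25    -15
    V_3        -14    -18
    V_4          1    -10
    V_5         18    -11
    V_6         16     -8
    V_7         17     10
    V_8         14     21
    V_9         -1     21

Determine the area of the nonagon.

1271.5

Apply the shoelace (surveyor's) formula: 2A = Σ (x_i·y_{i+1} − x_{i+1}·y_i), indices taken mod 9.
V_1→V_2: (-19)(-15) − (-25)(18) = 735
V_2→V_3: (-25)(-18) − (-14)(-15) = 240
V_3→V_4: (-14)(-10) − (1)(-18) = 158
V_4→V_5: (1)(-11) − (18)(-10) = 169
V_5→V_6: (18)(-8) − (16)(-11) = 32
V_6→V_7: (16)(10) − (17)(-8) = 296
V_7→V_8: (17)(21) − (14)(10) = 217
V_8→V_9: (14)(21) − (-1)(21) = 315
V_9→V_1: (-1)(18) − (-19)(21) = 381
Σ = 2543
Area = |Σ|/2 = 1271.5.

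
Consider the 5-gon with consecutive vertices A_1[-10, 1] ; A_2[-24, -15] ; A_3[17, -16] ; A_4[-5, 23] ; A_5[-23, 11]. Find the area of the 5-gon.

842.5

Apply Gauss's area formula: 2A = Σ (x_i·y_{i+1} − x_{i+1}·y_i), indices taken mod 5.
Cross-terms: 174, 639, 311, 474, 87  ⇒  Σ = 1685
Area = |Σ|/2 = 842.5.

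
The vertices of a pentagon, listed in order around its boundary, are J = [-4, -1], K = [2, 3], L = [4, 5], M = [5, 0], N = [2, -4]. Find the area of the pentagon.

Apply the shoelace formula: 2A = Σ (x_i·y_{i+1} − x_{i+1}·y_i), indices taken mod 5.
J→K: (-4)(3) − (2)(-1) = -10
K→L: (2)(5) − (4)(3) = -2
L→M: (4)(0) − (5)(5) = -25
M→N: (5)(-4) − (2)(0) = -20
N→J: (2)(-1) − (-4)(-4) = -18
Σ = -75
Area = |Σ|/2 = 37.5.

37.5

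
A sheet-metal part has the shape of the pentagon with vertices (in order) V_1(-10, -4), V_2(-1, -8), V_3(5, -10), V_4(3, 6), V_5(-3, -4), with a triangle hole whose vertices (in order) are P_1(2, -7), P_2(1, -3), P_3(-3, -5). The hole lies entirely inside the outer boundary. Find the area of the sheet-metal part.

73

Outer boundary:
Σ = (76) + (50) + (60) + (6) + (-28) = 164
Area = |Σ|/2 = 82.
Hole:
Apply Gauss's area formula: 2A = Σ (x_i·y_{i+1} − x_{i+1}·y_i), indices taken mod 3.
P_1→P_2: (2)(-3) − (1)(-7) = 1
P_2→P_3: (1)(-5) − (-3)(-3) = -14
P_3→P_1: (-3)(-7) − (2)(-5) = 31
Σ = 18
Area = |Σ|/2 = 9.
Net area = 82 − 9 = 73.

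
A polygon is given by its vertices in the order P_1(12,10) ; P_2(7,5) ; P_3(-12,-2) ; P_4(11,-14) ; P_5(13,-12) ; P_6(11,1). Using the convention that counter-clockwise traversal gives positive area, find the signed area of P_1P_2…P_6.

259.5

P_1→P_2: (12)(5) − (7)(10) = -10
P_2→P_3: (7)(-2) − (-12)(5) = 46
P_3→P_4: (-12)(-14) − (11)(-2) = 190
P_4→P_5: (11)(-12) − (13)(-14) = 50
P_5→P_6: (13)(1) − (11)(-12) = 145
P_6→P_1: (11)(10) − (12)(1) = 98
Σ = 519
Signed area = Σ/2 = 259.5 (positive ⇒ counter-clockwise traversal).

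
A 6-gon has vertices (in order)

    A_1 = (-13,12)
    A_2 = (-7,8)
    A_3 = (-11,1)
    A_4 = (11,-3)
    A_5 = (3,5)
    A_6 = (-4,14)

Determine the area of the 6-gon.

171.5

Apply Gauss's area formula: 2A = Σ (x_i·y_{i+1} − x_{i+1}·y_i), indices taken mod 6.
Σ = (-20) + (81) + (22) + (64) + (62) + (134) = 343
Area = |Σ|/2 = 171.5.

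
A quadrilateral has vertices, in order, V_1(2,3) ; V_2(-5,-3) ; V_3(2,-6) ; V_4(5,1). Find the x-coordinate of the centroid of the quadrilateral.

Apply the shoelace formula. First the cross-terms c_i = x_i·y_{i+1} − x_{i+1}·y_i:
  9, 36, 32, 13  ⇒  2A = 90, A = 45.
Then Σ (x_i + x_{i+1})·c_i = 180, so x̄ = 180 / (6·45) = 2/3.

2/3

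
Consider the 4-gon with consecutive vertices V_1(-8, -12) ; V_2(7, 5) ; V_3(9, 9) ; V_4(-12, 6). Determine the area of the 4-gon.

Σ = (44) + (18) + (162) + (192) = 416
Area = |Σ|/2 = 208.

208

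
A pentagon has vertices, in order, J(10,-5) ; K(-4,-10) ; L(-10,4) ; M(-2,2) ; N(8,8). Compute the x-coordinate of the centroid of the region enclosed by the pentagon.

Apply the shoelace (surveyor's) formula. First the cross-terms c_i = x_i·y_{i+1} − x_{i+1}·y_i:
  -120, -116, -12, -32, -120  ⇒  2A = -400, A = -200.
Then Σ (x_i + x_{i+1})·c_i = -1304, so x̄ = -1304 / (6·(-200)) = 163/150.

163/150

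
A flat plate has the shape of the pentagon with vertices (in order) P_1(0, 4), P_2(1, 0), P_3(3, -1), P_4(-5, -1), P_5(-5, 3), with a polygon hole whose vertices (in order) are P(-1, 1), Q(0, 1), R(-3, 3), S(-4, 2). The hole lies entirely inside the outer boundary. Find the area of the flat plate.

23.5

Outer boundary:
Σ = (-4) + (-1) + (-8) + (-20) + (-20) = -53
Area = |Σ|/2 = 26.5.
Hole:
Apply Gauss's area formula: 2A = Σ (x_i·y_{i+1} − x_{i+1}·y_i), indices taken mod 4.
P→Q: (-1)(1) − (0)(1) = -1
Q→R: (0)(3) − (-3)(1) = 3
R→S: (-3)(2) − (-4)(3) = 6
S→P: (-4)(1) − (-1)(2) = -2
Σ = 6
Area = |Σ|/2 = 3.
Net area = 26.5 − 3 = 23.5.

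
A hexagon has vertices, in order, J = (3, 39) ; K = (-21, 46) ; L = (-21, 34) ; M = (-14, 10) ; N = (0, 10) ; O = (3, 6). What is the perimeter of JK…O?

114

|JK| = √((-24)² + (7)²) = √625 = 25
|KL| = √((0)² + (-12)²) = √144 = 12
|LM| = √((7)² + (-24)²) = √625 = 25
|MN| = √((14)² + (0)²) = √196 = 14
|NO| = √((3)² + (-4)²) = √25 = 5
|OJ| = √((0)² + (33)²) = √1089 = 33
Perimeter = 25 + 12 + 25 + 14 + 5 + 33 = 114.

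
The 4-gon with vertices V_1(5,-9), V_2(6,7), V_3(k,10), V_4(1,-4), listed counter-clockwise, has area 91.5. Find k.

Write out the shoelace sum; only the two edges meeting at V_3 involve k:
2·Area = [(6·10 − k·7) + (k·(-4) − 1·10)] + 100
       = -11·k + 150 = 183
⇒ k = -3.

-3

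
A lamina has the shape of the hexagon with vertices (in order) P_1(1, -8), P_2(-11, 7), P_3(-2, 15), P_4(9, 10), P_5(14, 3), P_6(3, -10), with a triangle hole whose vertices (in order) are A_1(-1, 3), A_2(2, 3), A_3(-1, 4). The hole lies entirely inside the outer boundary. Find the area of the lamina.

Outer boundary:
Apply the shoelace (surveyor's) formula: 2A = Σ (x_i·y_{i+1} − x_{i+1}·y_i), indices taken mod 6.
Σ = (-81) + (-151) + (-155) + (-113) + (-149) + (-14) = -663
Area = |Σ|/2 = 331.5.
Hole:
Apply the shoelace formula: 2A = Σ (x_i·y_{i+1} − x_{i+1}·y_i), indices taken mod 3.
Cross-terms: -9, 11, 1  ⇒  Σ = 3
Area = |Σ|/2 = 1.5.
Net area = 331.5 − 1.5 = 330.

330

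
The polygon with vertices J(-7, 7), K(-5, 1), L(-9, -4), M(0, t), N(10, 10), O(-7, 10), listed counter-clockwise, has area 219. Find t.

-10

Write out the shoelace sum; only the two edges meeting at M involve t:
2·Area = [((-9)·t − 0·(-4)) + (0·10 − 10·t)] + 248
       = -19·t + 248 = 438
⇒ t = -10.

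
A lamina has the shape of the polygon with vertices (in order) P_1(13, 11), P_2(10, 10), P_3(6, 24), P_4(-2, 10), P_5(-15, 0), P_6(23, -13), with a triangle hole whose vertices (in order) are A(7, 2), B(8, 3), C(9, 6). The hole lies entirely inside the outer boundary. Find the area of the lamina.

536.5

Outer boundary:
Apply the shoelace (surveyor's) formula: 2A = Σ (x_i·y_{i+1} − x_{i+1}·y_i), indices taken mod 6.
Cross-terms: 20, 180, 108, 150, 195, 422  ⇒  Σ = 1075
Area = |Σ|/2 = 537.5.
Hole:
A→B: (7)(3) − (8)(2) = 5
B→C: (8)(6) − (9)(3) = 21
C→A: (9)(2) − (7)(6) = -24
Σ = 2
Area = |Σ|/2 = 1.
Net area = 537.5 − 1 = 536.5.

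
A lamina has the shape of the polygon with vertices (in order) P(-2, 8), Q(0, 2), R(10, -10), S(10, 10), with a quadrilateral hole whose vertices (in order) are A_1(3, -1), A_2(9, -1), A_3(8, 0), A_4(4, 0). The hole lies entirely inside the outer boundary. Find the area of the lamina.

Outer boundary:
Σ = (-4) + (-20) + (200) + (100) = 276
Area = |Σ|/2 = 138.
Hole:
Apply the shoelace (surveyor's) formula: 2A = Σ (x_i·y_{i+1} − x_{i+1}·y_i), indices taken mod 4.
A_1→A_2: (3)(-1) − (9)(-1) = 6
A_2→A_3: (9)(0) − (8)(-1) = 8
A_3→A_4: (8)(0) − (4)(0) = 0
A_4→A_1: (4)(-1) − (3)(0) = -4
Σ = 10
Area = |Σ|/2 = 5.
Net area = 138 − 5 = 133.

133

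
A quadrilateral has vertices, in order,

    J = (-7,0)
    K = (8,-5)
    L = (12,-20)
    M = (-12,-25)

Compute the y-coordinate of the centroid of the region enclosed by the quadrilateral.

-1550/117

Apply the shoelace (surveyor's) formula. First the cross-terms c_i = x_i·y_{i+1} − x_{i+1}·y_i:
  35, -100, -540, -175  ⇒  2A = -780, A = -390.
Then Σ (y_i + y_{i+1})·c_i = 31000, so ȳ = 31000 / (6·(-390)) = -1550/117.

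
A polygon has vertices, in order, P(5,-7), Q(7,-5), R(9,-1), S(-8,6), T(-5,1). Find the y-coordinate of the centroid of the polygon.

-0.65

Apply the shoelace formula. First the cross-terms c_i = x_i·y_{i+1} − x_{i+1}·y_i:
  24, 38, 46, 22, 30  ⇒  2A = 160, A = 80.
Then Σ (y_i + y_{i+1})·c_i = -312, so ȳ = -312 / (6·80) = -0.65.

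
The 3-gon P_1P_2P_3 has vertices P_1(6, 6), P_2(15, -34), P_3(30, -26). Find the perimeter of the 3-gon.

|P_1P_2| = √((9)² + (-40)²) = √1681 = 41
|P_2P_3| = √((15)² + (8)²) = √289 = 17
|P_3P_1| = √((-24)² + (32)²) = √1600 = 40
Perimeter = 41 + 17 + 40 = 98.

98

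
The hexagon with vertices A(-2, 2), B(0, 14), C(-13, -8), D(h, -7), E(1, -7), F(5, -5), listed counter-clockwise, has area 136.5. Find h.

The doubled signed area Σ (x_i y_{i+1} − x_{i+1} y_i) is linear in h.
With h=0 it equals 282; the coefficient of h is 1 (from the two edges through D).
So 1·h + 282 = 2·136.5 = 273 ⇒ h = -9.

-9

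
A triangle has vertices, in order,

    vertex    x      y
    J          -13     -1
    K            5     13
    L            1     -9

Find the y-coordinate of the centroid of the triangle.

1

Apply the shoelace (surveyor's) formula. First the cross-terms c_i = x_i·y_{i+1} − x_{i+1}·y_i:
  -164, -58, -118  ⇒  2A = -340, A = -170.
Then Σ (y_i + y_{i+1})·c_i = -1020, so ȳ = -1020 / (6·(-170)) = 1.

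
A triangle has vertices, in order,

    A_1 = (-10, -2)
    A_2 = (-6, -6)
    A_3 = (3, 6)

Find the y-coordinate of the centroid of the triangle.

Apply the shoelace (surveyor's) formula. First the cross-terms c_i = x_i·y_{i+1} − x_{i+1}·y_i:
  48, -18, 54  ⇒  2A = 84, A = 42.
Then Σ (y_i + y_{i+1})·c_i = -168, so ȳ = -168 / (6·42) = -2/3.

-2/3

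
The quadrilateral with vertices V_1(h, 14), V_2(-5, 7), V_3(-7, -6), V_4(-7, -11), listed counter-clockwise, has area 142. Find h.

Write out the shoelace sum; only the two edges meeting at V_1 involve h:
2·Area = [((-7)·14 − h·(-11)) + (h·7 − (-5)·14)] + 114
       = 18·h + 86 = 284
⇒ h = 11.

11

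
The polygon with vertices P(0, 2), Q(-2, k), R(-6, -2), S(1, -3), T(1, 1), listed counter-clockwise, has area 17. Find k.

0

The doubled signed area Σ (x_i y_{i+1} − x_{i+1} y_i) is linear in k.
With k=0 it equals 34; the coefficient of k is 6 (from the two edges through Q).
So 6·k + 34 = 2·17 = 34 ⇒ k = 0.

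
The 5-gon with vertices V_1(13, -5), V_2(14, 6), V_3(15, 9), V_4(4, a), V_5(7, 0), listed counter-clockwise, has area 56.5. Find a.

The doubled signed area Σ (x_i y_{i+1} − x_{i+1} y_i) is linear in a.
With a=0 it equals 113; the coefficient of a is 8 (from the two edges through V_4).
So 8·a + 113 = 2·56.5 = 113 ⇒ a = 0.

0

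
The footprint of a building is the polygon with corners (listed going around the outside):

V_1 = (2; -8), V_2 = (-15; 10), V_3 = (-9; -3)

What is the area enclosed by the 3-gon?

56.5

Apply the shoelace formula: 2A = Σ (x_i·y_{i+1} − x_{i+1}·y_i), indices taken mod 3.
V_1→V_2: (2)(10) − (-15)(-8) = -100
V_2→V_3: (-15)(-3) − (-9)(10) = 135
V_3→V_1: (-9)(-8) − (2)(-3) = 78
Σ = 113
Area = |Σ|/2 = 56.5.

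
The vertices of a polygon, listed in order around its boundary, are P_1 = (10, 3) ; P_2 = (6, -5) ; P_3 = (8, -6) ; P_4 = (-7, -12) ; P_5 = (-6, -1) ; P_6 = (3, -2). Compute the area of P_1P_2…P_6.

Σ = (-68) + (4) + (-138) + (-65) + (15) + (29) = -223
Area = |Σ|/2 = 111.5.

111.5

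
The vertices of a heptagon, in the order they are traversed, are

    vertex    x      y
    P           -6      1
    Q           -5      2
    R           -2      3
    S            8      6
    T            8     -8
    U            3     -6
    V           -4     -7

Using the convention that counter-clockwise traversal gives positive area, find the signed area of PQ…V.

Apply the surveyor's formula: 2A = Σ (x_i·y_{i+1} − x_{i+1}·y_i), indices taken mod 7.
Σ = (-7) + (-11) + (-36) + (-112) + (-24) + (-45) + (-46) = -281
Signed area = Σ/2 = -140.5 (negative ⇒ clockwise traversal).

-140.5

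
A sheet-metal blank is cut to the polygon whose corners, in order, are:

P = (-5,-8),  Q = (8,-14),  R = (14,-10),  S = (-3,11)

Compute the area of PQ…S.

226.5

Σ = (134) + (116) + (124) + (79) = 453
Area = |Σ|/2 = 226.5.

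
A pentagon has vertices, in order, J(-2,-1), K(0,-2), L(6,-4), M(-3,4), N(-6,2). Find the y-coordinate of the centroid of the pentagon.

Apply the shoelace formula. First the cross-terms c_i = x_i·y_{i+1} − x_{i+1}·y_i:
  4, 12, 12, 18, 10  ⇒  2A = 56, A = 28.
Then Σ (y_i + y_{i+1})·c_i = 34, so ȳ = 34 / (6·28) = 17/84.

17/84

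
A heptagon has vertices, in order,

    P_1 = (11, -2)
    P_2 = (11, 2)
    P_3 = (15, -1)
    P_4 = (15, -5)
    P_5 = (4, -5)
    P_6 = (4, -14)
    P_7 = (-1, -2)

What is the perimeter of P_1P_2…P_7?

|P_1P_2| = √((0)² + (4)²) = √16 = 4
|P_2P_3| = √((4)² + (-3)²) = √25 = 5
|P_3P_4| = √((0)² + (-4)²) = √16 = 4
|P_4P_5| = √((-11)² + (0)²) = √121 = 11
|P_5P_6| = √((0)² + (-9)²) = √81 = 9
|P_6P_7| = √((-5)² + (12)²) = √169 = 13
|P_7P_1| = √((12)² + (0)²) = √144 = 12
Perimeter = 4 + 5 + 4 + 11 + 9 + 13 + 12 = 58.

58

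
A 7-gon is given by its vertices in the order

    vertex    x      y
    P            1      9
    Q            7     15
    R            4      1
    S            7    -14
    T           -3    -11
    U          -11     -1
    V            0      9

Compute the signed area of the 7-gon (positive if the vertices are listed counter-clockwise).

Σ = (-48) + (-53) + (-63) + (-119) + (-118) + (-99) + (-9) = -509
Signed area = Σ/2 = -254.5 (negative ⇒ clockwise traversal).

-254.5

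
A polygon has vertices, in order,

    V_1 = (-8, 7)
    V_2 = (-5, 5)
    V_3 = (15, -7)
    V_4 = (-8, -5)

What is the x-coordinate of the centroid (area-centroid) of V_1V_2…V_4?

Apply Gauss's area formula. First the cross-terms c_i = x_i·y_{i+1} − x_{i+1}·y_i:
  -5, -40, -131, -96  ⇒  2A = -272, A = -136.
Then Σ (x_i + x_{i+1})·c_i = 284, so x̄ = 284 / (6·(-136)) = -71/204.

-71/204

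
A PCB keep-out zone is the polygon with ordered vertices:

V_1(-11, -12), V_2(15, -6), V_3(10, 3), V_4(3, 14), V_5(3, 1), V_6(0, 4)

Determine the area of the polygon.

Apply the shoelace (surveyor's) formula: 2A = Σ (x_i·y_{i+1} − x_{i+1}·y_i), indices taken mod 6.
V_1→V_2: (-11)(-6) − (15)(-12) = 246
V_2→V_3: (15)(3) − (10)(-6) = 105
V_3→V_4: (10)(14) − (3)(3) = 131
V_4→V_5: (3)(1) − (3)(14) = -39
V_5→V_6: (3)(4) − (0)(1) = 12
V_6→V_1: (0)(-12) − (-11)(4) = 44
Σ = 499
Area = |Σ|/2 = 249.5.

249.5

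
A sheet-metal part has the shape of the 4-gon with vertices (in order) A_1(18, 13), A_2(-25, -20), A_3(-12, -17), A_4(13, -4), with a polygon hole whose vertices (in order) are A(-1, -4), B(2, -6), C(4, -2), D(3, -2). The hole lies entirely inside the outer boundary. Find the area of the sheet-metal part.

321

Outer boundary:
A_1→A_2: (18)(-20) − (-25)(13) = -35
A_2→A_3: (-25)(-17) − (-12)(-20) = 185
A_3→A_4: (-12)(-4) − (13)(-17) = 269
A_4→A_1: (13)(13) − (18)(-4) = 241
Σ = 660
Area = |Σ|/2 = 330.
Hole:
Σ = (14) + (20) + (-2) + (-14) = 18
Area = |Σ|/2 = 9.
Net area = 330 − 9 = 321.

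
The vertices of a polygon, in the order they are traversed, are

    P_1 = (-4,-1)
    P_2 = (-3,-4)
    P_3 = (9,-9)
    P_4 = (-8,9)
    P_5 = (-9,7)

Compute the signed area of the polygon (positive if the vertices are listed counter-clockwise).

Apply Gauss's area formula: 2A = Σ (x_i·y_{i+1} − x_{i+1}·y_i), indices taken mod 5.
Cross-terms: 13, 63, 9, 25, 37  ⇒  Σ = 147
Signed area = Σ/2 = 73.5 (positive ⇒ counter-clockwise traversal).

73.5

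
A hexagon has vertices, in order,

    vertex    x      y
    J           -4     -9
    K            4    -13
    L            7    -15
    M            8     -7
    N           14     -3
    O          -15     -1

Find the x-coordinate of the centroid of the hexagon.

Apply the surveyor's formula. First the cross-terms c_i = x_i·y_{i+1} − x_{i+1}·y_i:
  88, 31, 71, 74, -59, 131  ⇒  2A = 336, A = 168.
Then Σ (x_i + x_{i+1})·c_i = 604, so x̄ = 604 / (6·168) = 151/252.

151/252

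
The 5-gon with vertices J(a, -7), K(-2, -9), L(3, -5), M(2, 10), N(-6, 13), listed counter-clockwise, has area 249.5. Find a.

Write out the shoelace sum; only the two edges meeting at J involve a:
2·Area = [((-6)·(-7) − a·13) + (a·(-9) − (-2)·(-7))] + 163
       = -22·a + 191 = 499
⇒ a = -14.

-14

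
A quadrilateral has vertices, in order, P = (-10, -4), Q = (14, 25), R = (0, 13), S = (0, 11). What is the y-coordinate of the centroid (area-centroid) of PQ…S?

Apply the surveyor's formula. First the cross-terms c_i = x_i·y_{i+1} − x_{i+1}·y_i:
  -194, 182, 0, 110  ⇒  2A = 98, A = 49.
Then Σ (y_i + y_{i+1})·c_i = 3612, so ȳ = 3612 / (6·49) = 86/7.

86/7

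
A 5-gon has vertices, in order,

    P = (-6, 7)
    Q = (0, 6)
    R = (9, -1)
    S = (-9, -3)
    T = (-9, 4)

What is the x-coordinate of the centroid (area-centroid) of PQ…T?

Apply the surveyor's formula. First the cross-terms c_i = x_i·y_{i+1} − x_{i+1}·y_i:
  -36, -54, -36, -63, -39  ⇒  2A = -228, A = -114.
Then Σ (x_i + x_{i+1})·c_i = 1449, so x̄ = 1449 / (6·(-114)) = -161/76.

-161/76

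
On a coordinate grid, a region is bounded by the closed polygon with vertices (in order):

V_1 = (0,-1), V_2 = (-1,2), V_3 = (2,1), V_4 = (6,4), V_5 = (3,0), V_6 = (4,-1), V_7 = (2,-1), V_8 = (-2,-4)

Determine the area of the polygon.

Apply the surveyor's formula: 2A = Σ (x_i·y_{i+1} − x_{i+1}·y_i), indices taken mod 8.
Σ = (-1) + (-5) + (2) + (-12) + (-3) + (-2) + (-10) + (2) = -29
Area = |Σ|/2 = 14.5.

14.5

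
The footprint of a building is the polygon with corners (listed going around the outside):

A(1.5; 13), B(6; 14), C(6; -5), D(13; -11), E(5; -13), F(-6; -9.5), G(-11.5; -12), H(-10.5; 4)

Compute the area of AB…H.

A→B: (1.5)(14) − (6)(13) = -57
B→C: (6)(-5) − (6)(14) = -114
C→D: (6)(-11) − (13)(-5) = -1
D→E: (13)(-13) − (5)(-11) = -114
E→F: (5)(-9.5) − (-6)(-13) = -125.5
F→G: (-6)(-12) − (-11.5)(-9.5) = -37.25
G→H: (-11.5)(4) − (-10.5)(-12) = -172
H→A: (-10.5)(13) − (1.5)(4) = -142.5
Σ = -763.25
Area = |Σ|/2 = 381.625.

381.625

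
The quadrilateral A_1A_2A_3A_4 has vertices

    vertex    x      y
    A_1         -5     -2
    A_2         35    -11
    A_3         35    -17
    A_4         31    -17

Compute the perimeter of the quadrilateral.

90

|A_1A_2| = √((40)² + (-9)²) = √1681 = 41
|A_2A_3| = √((0)² + (-6)²) = √36 = 6
|A_3A_4| = √((-4)² + (0)²) = √16 = 4
|A_4A_1| = √((-36)² + (15)²) = √1521 = 39
Perimeter = 41 + 6 + 4 + 39 = 90.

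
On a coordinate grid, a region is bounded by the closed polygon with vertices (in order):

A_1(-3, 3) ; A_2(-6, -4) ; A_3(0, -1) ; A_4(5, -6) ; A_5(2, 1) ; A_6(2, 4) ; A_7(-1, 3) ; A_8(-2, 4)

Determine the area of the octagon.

41

Apply the shoelace (surveyor's) formula: 2A = Σ (x_i·y_{i+1} − x_{i+1}·y_i), indices taken mod 8.
Σ = (30) + (6) + (5) + (17) + (6) + (10) + (2) + (6) = 82
Area = |Σ|/2 = 41.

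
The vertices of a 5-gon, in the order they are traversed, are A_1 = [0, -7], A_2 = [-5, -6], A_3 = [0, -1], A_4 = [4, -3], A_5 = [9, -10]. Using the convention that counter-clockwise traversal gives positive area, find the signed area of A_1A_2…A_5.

Cross-terms: -35, 5, 4, -13, -63  ⇒  Σ = -102
Signed area = Σ/2 = -51 (negative ⇒ clockwise traversal).

-51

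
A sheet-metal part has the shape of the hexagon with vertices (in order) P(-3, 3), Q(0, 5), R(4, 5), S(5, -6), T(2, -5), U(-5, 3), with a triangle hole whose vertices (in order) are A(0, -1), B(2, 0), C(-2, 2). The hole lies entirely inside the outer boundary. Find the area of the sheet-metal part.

57

Outer boundary:
Apply the shoelace (surveyor's) formula: 2A = Σ (x_i·y_{i+1} − x_{i+1}·y_i), indices taken mod 6.
Σ = (-15) + (-20) + (-49) + (-13) + (-19) + (-6) = -122
Area = |Σ|/2 = 61.
Hole:
Apply the shoelace formula: 2A = Σ (x_i·y_{i+1} − x_{i+1}·y_i), indices taken mod 3.
Σ = (2) + (4) + (2) = 8
Area = |Σ|/2 = 4.
Net area = 61 − 4 = 57.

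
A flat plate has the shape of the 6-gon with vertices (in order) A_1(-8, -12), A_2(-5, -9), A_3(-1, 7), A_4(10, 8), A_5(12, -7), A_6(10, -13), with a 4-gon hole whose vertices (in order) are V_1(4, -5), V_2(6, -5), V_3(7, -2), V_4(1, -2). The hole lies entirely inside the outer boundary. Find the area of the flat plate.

281

Outer boundary:
Apply the surveyor's formula: 2A = Σ (x_i·y_{i+1} − x_{i+1}·y_i), indices taken mod 6.
Σ = (12) + (-44) + (-78) + (-166) + (-86) + (-224) = -586
Area = |Σ|/2 = 293.
Hole:
Apply Gauss's area formula: 2A = Σ (x_i·y_{i+1} − x_{i+1}·y_i), indices taken mod 4.
Σ = (10) + (23) + (-12) + (3) = 24
Area = |Σ|/2 = 12.
Net area = 293 − 12 = 281.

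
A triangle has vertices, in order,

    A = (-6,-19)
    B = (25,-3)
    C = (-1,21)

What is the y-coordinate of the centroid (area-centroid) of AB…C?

Apply the surveyor's formula. First the cross-terms c_i = x_i·y_{i+1} − x_{i+1}·y_i:
  493, 522, 145  ⇒  2A = 1160, A = 580.
Then Σ (y_i + y_{i+1})·c_i = -1160, so ȳ = -1160 / (6·580) = -1/3.

-1/3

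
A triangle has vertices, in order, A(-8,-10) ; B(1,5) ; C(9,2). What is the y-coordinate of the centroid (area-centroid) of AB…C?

Apply the shoelace (surveyor's) formula. First the cross-terms c_i = x_i·y_{i+1} − x_{i+1}·y_i:
  -30, -43, -74  ⇒  2A = -147, A = -73.5.
Then Σ (y_i + y_{i+1})·c_i = 441, so ȳ = 441 / (6·(-73.5)) = -1.

-1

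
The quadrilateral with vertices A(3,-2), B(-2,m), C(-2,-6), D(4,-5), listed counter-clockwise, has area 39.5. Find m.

6

The doubled signed area Σ (x_i y_{i+1} − x_{i+1} y_i) is linear in m.
With m=0 it equals 49; the coefficient of m is 5 (from the two edges through B).
So 5·m + 49 = 2·39.5 = 79 ⇒ m = 6.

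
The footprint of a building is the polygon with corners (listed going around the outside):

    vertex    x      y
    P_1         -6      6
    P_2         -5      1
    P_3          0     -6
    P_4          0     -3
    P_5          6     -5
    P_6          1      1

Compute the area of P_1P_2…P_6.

Σ = (24) + (30) + (0) + (18) + (11) + (12) = 95
Area = |Σ|/2 = 47.5.

47.5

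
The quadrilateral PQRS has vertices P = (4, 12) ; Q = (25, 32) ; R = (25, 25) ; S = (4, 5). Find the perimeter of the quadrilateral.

|PQ| = √((21)² + (20)²) = √841 = 29
|QR| = √((0)² + (-7)²) = √49 = 7
|RS| = √((-21)² + (-20)²) = √841 = 29
|SP| = √((0)² + (7)²) = √49 = 7
Perimeter = 29 + 7 + 29 + 7 = 72.

72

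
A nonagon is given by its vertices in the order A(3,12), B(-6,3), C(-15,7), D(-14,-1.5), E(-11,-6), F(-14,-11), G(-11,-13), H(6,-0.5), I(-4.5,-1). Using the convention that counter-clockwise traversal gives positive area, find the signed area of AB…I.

197.125

Apply the shoelace formula: 2A = Σ (x_i·y_{i+1} − x_{i+1}·y_i), indices taken mod 9.
Σ = (81) + (3) + (120.5) + (67.5) + (37) + (61) + (83.5) + (-8.25) + (-51) = 394.25
Signed area = Σ/2 = 197.125 (positive ⇒ counter-clockwise traversal).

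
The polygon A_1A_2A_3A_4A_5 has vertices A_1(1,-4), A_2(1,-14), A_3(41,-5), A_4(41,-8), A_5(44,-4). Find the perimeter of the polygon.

|A_1A_2| = √((0)² + (-10)²) = √100 = 10
|A_2A_3| = √((40)² + (9)²) = √1681 = 41
|A_3A_4| = √((0)² + (-3)²) = √9 = 3
|A_4A_5| = √((3)² + (4)²) = √25 = 5
|A_5A_1| = √((-43)² + (0)²) = √1849 = 43
Perimeter = 10 + 41 + 3 + 5 + 43 = 102.

102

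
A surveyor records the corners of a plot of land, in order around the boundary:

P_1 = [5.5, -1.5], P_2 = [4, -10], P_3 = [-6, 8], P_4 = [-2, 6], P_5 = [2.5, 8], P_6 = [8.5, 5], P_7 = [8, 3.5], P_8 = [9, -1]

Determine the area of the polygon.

120.625

Apply the shoelace formula: 2A = Σ (x_i·y_{i+1} − x_{i+1}·y_i), indices taken mod 8.
Cross-terms: -49, -28, -20, -31, -55.5, -10.25, -39.5, -8  ⇒  Σ = -241.25
Area = |Σ|/2 = 120.625.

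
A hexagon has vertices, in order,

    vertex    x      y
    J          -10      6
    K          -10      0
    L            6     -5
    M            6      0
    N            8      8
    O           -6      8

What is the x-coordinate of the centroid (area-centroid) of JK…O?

-106/129

Apply the shoelace formula. First the cross-terms c_i = x_i·y_{i+1} − x_{i+1}·y_i:
  60, 50, 30, 48, 112, 44  ⇒  2A = 344, A = 172.
Then Σ (x_i + x_{i+1})·c_i = -848, so x̄ = -848 / (6·172) = -106/129.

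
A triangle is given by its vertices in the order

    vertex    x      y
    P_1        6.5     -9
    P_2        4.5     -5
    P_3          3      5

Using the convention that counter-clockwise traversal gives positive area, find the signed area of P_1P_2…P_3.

Cross-terms: 8, 37.5, -59.5  ⇒  Σ = -14
Signed area = Σ/2 = -7 (negative ⇒ clockwise traversal).

-7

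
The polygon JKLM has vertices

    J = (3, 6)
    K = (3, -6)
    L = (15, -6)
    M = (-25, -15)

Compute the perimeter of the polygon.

100

|JK| = √((0)² + (-12)²) = √144 = 12
|KL| = √((12)² + (0)²) = √144 = 12
|LM| = √((-40)² + (-9)²) = √1681 = 41
|MJ| = √((28)² + (21)²) = √1225 = 35
Perimeter = 12 + 12 + 41 + 35 = 100.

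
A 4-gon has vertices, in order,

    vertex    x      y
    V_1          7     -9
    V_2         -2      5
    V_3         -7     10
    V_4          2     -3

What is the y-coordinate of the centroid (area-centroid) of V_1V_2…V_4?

32/27

Apply the shoelace formula. First the cross-terms c_i = x_i·y_{i+1} − x_{i+1}·y_i:
  17, 15, 1, 3  ⇒  2A = 36, A = 18.
Then Σ (y_i + y_{i+1})·c_i = 128, so ȳ = 128 / (6·18) = 32/27.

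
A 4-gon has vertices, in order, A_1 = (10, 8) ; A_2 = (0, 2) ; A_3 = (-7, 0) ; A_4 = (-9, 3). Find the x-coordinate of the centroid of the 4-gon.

-112/89

Apply the surveyor's formula. First the cross-terms c_i = x_i·y_{i+1} − x_{i+1}·y_i:
  20, 14, -21, -102  ⇒  2A = -89, A = -44.5.
Then Σ (x_i + x_{i+1})·c_i = 336, so x̄ = 336 / (6·(-44.5)) = -112/89.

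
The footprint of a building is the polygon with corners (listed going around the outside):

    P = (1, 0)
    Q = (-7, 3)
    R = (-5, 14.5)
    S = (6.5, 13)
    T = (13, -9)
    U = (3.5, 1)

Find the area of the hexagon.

213.375

P→Q: (1)(3) − (-7)(0) = 3
Q→R: (-7)(14.5) − (-5)(3) = -86.5
R→S: (-5)(13) − (6.5)(14.5) = -159.25
S→T: (6.5)(-9) − (13)(13) = -227.5
T→U: (13)(1) − (3.5)(-9) = 44.5
U→P: (3.5)(0) − (1)(1) = -1
Σ = -426.75
Area = |Σ|/2 = 213.375.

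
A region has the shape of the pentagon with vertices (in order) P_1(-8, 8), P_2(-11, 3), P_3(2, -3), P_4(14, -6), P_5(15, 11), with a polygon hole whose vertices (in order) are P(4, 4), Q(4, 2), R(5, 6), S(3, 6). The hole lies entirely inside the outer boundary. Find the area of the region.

Outer boundary:
P_1→P_2: (-8)(3) − (-11)(8) = 64
P_2→P_3: (-11)(-3) − (2)(3) = 27
P_3→P_4: (2)(-6) − (14)(-3) = 30
P_4→P_5: (14)(11) − (15)(-6) = 244
P_5→P_1: (15)(8) − (-8)(11) = 208
Σ = 573
Area = |Σ|/2 = 286.5.
Hole:
Apply the shoelace (surveyor's) formula: 2A = Σ (x_i·y_{i+1} − x_{i+1}·y_i), indices taken mod 4.
Cross-terms: -8, 14, 12, -12  ⇒  Σ = 6
Area = |Σ|/2 = 3.
Net area = 286.5 − 3 = 283.5.

283.5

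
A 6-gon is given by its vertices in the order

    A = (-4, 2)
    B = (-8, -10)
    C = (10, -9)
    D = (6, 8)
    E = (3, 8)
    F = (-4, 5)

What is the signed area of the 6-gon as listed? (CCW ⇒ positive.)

222.5

Σ = (56) + (172) + (134) + (24) + (47) + (12) = 445
Signed area = Σ/2 = 222.5 (positive ⇒ counter-clockwise traversal).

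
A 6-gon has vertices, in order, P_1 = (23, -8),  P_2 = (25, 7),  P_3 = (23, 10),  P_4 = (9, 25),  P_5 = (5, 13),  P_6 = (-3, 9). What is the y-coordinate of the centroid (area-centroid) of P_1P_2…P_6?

Apply Gauss's area formula. First the cross-terms c_i = x_i·y_{i+1} − x_{i+1}·y_i:
  361, 89, 485, -8, 84, -183  ⇒  2A = 828, A = 414.
Then Σ (y_i + y_{i+1})·c_i = 19488, so ȳ = 19488 / (6·414) = 1624/207.

1624/207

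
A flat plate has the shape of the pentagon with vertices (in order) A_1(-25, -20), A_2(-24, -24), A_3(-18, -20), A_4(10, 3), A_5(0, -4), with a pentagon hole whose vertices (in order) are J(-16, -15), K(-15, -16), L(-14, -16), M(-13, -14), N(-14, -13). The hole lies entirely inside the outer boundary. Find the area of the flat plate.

Outer boundary:
Apply the shoelace (surveyor's) formula: 2A = Σ (x_i·y_{i+1} − x_{i+1}·y_i), indices taken mod 5.
Σ = (120) + (48) + (146) + (-40) + (-100) = 174
Area = |Σ|/2 = 87.
Hole:
Apply Gauss's area formula: 2A = Σ (x_i·y_{i+1} − x_{i+1}·y_i), indices taken mod 5.
J→K: (-16)(-16) − (-15)(-15) = 31
K→L: (-15)(-16) − (-14)(-16) = 16
L→M: (-14)(-14) − (-13)(-16) = -12
M→N: (-13)(-13) − (-14)(-14) = -27
N→J: (-14)(-15) − (-16)(-13) = 2
Σ = 10
Area = |Σ|/2 = 5.
Net area = 87 − 5 = 82.

82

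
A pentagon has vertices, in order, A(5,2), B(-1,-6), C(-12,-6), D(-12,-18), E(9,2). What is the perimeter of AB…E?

|AB| = √((-6)² + (-8)²) = √100 = 10
|BC| = √((-11)² + (0)²) = √121 = 11
|CD| = √((0)² + (-12)²) = √144 = 12
|DE| = √((21)² + (20)²) = √841 = 29
|EA| = √((-4)² + (0)²) = √16 = 4
Perimeter = 10 + 11 + 12 + 29 + 4 = 66.

66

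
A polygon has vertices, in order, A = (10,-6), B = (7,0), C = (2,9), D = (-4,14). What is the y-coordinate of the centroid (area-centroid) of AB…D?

Apply the surveyor's formula. First the cross-terms c_i = x_i·y_{i+1} − x_{i+1}·y_i:
  42, 63, 64, -116  ⇒  2A = 53, A = 26.5.
Then Σ (y_i + y_{i+1})·c_i = 859, so ȳ = 859 / (6·26.5) = 859/159.

859/159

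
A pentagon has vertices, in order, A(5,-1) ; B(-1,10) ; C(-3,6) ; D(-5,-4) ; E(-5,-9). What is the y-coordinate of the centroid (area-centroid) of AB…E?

14/95

Apply Gauss's area formula. First the cross-terms c_i = x_i·y_{i+1} − x_{i+1}·y_i:
  49, 24, 42, 25, 50  ⇒  2A = 190, A = 95.
Then Σ (y_i + y_{i+1})·c_i = 84, so ȳ = 84 / (6·95) = 14/95.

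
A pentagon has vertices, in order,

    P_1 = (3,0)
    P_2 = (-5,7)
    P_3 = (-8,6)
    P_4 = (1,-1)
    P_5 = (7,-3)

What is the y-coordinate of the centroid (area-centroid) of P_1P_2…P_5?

Apply Gauss's area formula. First the cross-terms c_i = x_i·y_{i+1} − x_{i+1}·y_i:
  21, 26, 2, 4, 9  ⇒  2A = 62, A = 31.
Then Σ (y_i + y_{i+1})·c_i = 452, so ȳ = 452 / (6·31) = 226/93.

226/93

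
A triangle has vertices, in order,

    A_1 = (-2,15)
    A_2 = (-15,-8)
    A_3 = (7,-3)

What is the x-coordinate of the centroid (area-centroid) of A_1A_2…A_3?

Apply the surveyor's formula. First the cross-terms c_i = x_i·y_{i+1} − x_{i+1}·y_i:
  241, 101, 99  ⇒  2A = 441, A = 220.5.
Then Σ (x_i + x_{i+1})·c_i = -4410, so x̄ = -4410 / (6·220.5) = -10/3.

-10/3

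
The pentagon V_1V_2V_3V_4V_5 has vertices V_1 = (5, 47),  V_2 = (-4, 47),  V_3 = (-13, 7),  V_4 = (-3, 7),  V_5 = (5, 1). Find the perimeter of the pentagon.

116

|V_1V_2| = √((-9)² + (0)²) = √81 = 9
|V_2V_3| = √((-9)² + (-40)²) = √1681 = 41
|V_3V_4| = √((10)² + (0)²) = √100 = 10
|V_4V_5| = √((8)² + (-6)²) = √100 = 10
|V_5V_1| = √((0)² + (46)²) = √2116 = 46
Perimeter = 9 + 41 + 10 + 10 + 46 = 116.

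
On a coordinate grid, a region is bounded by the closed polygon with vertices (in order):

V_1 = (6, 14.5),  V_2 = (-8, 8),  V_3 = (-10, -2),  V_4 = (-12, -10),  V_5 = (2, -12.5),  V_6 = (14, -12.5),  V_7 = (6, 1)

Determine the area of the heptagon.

413

Cross-terms: 164, 96, 76, 170, 150, 89, 81  ⇒  Σ = 826
Area = |Σ|/2 = 413.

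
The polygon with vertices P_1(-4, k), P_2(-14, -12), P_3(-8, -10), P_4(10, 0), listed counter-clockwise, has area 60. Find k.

-3

The doubled signed area Σ (x_i y_{i+1} − x_{i+1} y_i) is linear in k.
With k=0 it equals 192; the coefficient of k is 24 (from the two edges through P_1).
So 24·k + 192 = 2·60 = 120 ⇒ k = -3.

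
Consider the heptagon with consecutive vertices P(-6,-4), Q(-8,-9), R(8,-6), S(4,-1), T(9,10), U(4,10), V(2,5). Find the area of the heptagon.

139.5

Apply Gauss's area formula: 2A = Σ (x_i·y_{i+1} − x_{i+1}·y_i), indices taken mod 7.
Σ = (22) + (120) + (16) + (49) + (50) + (0) + (22) = 279
Area = |Σ|/2 = 139.5.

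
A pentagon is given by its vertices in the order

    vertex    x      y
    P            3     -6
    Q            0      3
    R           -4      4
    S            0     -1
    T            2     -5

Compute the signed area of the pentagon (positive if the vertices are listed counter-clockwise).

Apply Gauss's area formula: 2A = Σ (x_i·y_{i+1} − x_{i+1}·y_i), indices taken mod 5.
Σ = (9) + (12) + (4) + (2) + (3) = 30
Signed area = Σ/2 = 15 (positive ⇒ counter-clockwise traversal).

15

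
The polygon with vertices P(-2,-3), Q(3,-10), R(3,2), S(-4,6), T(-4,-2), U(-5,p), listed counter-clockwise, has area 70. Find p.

-6

Write out the shoelace sum; only the two edges meeting at U involve p:
2·Area = [((-4)·p − (-5)·(-2)) + ((-5)·(-3) − (-2)·p)] + 123
       = -2·p + 128 = 140
⇒ p = -6.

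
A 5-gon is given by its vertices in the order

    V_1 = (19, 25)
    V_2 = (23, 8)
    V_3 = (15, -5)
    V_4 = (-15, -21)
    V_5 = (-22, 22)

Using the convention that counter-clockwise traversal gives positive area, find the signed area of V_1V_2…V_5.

Apply the shoelace (surveyor's) formula: 2A = Σ (x_i·y_{i+1} − x_{i+1}·y_i), indices taken mod 5.
Σ = (-423) + (-235) + (-390) + (-792) + (-968) = -2808
Signed area = Σ/2 = -1404 (negative ⇒ clockwise traversal).

-1404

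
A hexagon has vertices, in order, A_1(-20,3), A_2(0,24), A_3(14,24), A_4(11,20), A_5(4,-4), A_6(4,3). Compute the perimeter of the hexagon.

|A_1A_2| = √((20)² + (21)²) = √841 = 29
|A_2A_3| = √((14)² + (0)²) = √196 = 14
|A_3A_4| = √((-3)² + (-4)²) = √25 = 5
|A_4A_5| = √((-7)² + (-24)²) = √625 = 25
|A_5A_6| = √((0)² + (7)²) = √49 = 7
|A_6A_1| = √((-24)² + (0)²) = √576 = 24
Perimeter = 29 + 14 + 5 + 25 + 7 + 24 = 104.

104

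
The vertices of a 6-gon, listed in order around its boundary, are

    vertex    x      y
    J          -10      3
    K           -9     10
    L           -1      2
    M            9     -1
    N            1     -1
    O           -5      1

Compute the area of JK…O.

Σ = (-73) + (-8) + (-17) + (-8) + (-4) + (-5) = -115
Area = |Σ|/2 = 57.5.

57.5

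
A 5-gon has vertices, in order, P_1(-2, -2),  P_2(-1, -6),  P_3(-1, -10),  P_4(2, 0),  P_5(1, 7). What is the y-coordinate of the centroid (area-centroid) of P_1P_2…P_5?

Apply the shoelace formula. First the cross-terms c_i = x_i·y_{i+1} − x_{i+1}·y_i:
  10, 4, 20, 14, 12  ⇒  2A = 60, A = 30.
Then Σ (y_i + y_{i+1})·c_i = -186, so ȳ = -186 / (6·30) = -31/30.

-31/30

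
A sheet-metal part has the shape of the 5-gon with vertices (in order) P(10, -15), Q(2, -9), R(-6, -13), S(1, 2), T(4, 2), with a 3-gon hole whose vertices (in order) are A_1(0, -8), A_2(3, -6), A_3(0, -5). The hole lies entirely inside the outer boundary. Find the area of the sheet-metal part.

108

Outer boundary:
Cross-terms: -60, -80, 1, -6, -80  ⇒  Σ = -225
Area = |Σ|/2 = 112.5.
Hole:
Apply the surveyor's formula: 2A = Σ (x_i·y_{i+1} − x_{i+1}·y_i), indices taken mod 3.
Cross-terms: 24, -15, 0  ⇒  Σ = 9
Area = |Σ|/2 = 4.5.
Net area = 112.5 − 4.5 = 108.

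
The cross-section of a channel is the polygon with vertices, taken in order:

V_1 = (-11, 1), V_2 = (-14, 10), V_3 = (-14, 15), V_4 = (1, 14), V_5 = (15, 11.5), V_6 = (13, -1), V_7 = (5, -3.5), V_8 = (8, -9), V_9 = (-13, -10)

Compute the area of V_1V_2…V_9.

Apply the shoelace formula: 2A = Σ (x_i·y_{i+1} − x_{i+1}·y_i), indices taken mod 9.
Σ = (-96) + (-70) + (-211) + (-198.5) + (-164.5) + (-40.5) + (-17) + (-197) + (-123) = -1117.5
Area = |Σ|/2 = 558.75.

558.75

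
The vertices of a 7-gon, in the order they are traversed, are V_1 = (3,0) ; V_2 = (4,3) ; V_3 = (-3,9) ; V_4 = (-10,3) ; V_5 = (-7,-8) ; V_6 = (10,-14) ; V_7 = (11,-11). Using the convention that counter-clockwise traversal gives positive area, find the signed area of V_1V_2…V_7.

Cross-terms: 9, 45, 81, 101, 178, 44, 33  ⇒  Σ = 491
Signed area = Σ/2 = 245.5 (positive ⇒ counter-clockwise traversal).

245.5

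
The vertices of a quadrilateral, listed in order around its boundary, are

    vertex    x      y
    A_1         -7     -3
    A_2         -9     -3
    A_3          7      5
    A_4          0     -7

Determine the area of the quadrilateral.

64

A_1→A_2: (-7)(-3) − (-9)(-3) = -6
A_2→A_3: (-9)(5) − (7)(-3) = -24
A_3→A_4: (7)(-7) − (0)(5) = -49
A_4→A_1: (0)(-3) − (-7)(-7) = -49
Σ = -128
Area = |Σ|/2 = 64.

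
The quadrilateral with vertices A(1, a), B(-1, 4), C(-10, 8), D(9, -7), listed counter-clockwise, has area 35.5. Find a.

The doubled signed area Σ (x_i y_{i+1} − x_{i+1} y_i) is linear in a.
With a=0 it equals 41; the coefficient of a is 10 (from the two edges through A).
So 10·a + 41 = 2·35.5 = 71 ⇒ a = 3.

3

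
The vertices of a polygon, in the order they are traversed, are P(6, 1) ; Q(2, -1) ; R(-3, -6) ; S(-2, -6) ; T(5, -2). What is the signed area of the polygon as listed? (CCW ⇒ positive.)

17

Apply the shoelace formula: 2A = Σ (x_i·y_{i+1} − x_{i+1}·y_i), indices taken mod 5.
P→Q: (6)(-1) − (2)(1) = -8
Q→R: (2)(-6) − (-3)(-1) = -15
R→S: (-3)(-6) − (-2)(-6) = 6
S→T: (-2)(-2) − (5)(-6) = 34
T→P: (5)(1) − (6)(-2) = 17
Σ = 34
Signed area = Σ/2 = 17 (positive ⇒ counter-clockwise traversal).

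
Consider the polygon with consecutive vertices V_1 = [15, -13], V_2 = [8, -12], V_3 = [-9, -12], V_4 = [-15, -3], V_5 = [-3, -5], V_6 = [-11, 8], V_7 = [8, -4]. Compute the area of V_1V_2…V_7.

255

Σ = (-76) + (-204) + (-153) + (66) + (-79) + (-20) + (-44) = -510
Area = |Σ|/2 = 255.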